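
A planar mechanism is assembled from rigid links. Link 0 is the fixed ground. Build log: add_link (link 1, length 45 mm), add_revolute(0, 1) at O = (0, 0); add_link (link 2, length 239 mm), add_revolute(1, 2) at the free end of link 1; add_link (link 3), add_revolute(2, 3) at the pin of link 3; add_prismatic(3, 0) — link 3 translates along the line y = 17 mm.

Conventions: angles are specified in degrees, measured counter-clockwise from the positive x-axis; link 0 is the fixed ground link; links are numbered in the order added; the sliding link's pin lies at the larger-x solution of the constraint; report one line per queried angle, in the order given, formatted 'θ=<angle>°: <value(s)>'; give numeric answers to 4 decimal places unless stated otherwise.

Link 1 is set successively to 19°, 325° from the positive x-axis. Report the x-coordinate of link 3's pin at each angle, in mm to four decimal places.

geometry: r = 45 mm, L = 239 mm, e = 17 mm
θ=19°: crank pin P = (r cos θ, r sin θ) = (42.548336, 14.650567)
θ=19°: h = r sin θ − e = 14.650567 − 17 = -2.349433
θ=19°: x = r cos θ + √(L² − h²) = 42.548336 + 238.988452 = 281.536788
θ=325°: crank pin P = (r cos θ, r sin θ) = (36.861842, -25.810940)
θ=325°: h = r sin θ − e = -25.810940 − 17 = -42.810940
θ=325°: x = r cos θ + √(L² − h²) = 36.861842 + 235.134479 = 271.996321

θ=19°: 281.5368
θ=325°: 271.9963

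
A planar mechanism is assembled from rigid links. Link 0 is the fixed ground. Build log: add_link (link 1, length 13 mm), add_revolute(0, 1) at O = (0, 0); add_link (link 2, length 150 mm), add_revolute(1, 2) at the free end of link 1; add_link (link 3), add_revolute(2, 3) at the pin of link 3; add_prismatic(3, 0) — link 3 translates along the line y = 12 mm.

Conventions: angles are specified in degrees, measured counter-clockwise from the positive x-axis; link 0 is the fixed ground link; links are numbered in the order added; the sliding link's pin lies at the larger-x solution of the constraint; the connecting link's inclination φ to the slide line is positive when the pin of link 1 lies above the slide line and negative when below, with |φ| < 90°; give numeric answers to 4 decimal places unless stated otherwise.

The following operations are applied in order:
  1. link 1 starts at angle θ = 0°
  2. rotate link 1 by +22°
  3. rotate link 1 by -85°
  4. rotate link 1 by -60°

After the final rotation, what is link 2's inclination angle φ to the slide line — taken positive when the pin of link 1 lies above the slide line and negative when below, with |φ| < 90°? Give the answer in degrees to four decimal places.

geometry: r = 13 mm, L = 150 mm, e = 12 mm; θ starts at 0°
rotate link 1 by +22°: θ ← 0° +22° = 22°
rotate link 1 by -85°: θ ← 22° -85° = -63°
rotate link 1 by -60°: θ ← -63° -60° = -123°
h = r sin θ − e = -10.902717 − 12 = -22.902717
sin φ = h / L = -22.902717 / 150 = -0.15268478
φ = arcsin(-0.15268478) = -8.782546°

-8.7825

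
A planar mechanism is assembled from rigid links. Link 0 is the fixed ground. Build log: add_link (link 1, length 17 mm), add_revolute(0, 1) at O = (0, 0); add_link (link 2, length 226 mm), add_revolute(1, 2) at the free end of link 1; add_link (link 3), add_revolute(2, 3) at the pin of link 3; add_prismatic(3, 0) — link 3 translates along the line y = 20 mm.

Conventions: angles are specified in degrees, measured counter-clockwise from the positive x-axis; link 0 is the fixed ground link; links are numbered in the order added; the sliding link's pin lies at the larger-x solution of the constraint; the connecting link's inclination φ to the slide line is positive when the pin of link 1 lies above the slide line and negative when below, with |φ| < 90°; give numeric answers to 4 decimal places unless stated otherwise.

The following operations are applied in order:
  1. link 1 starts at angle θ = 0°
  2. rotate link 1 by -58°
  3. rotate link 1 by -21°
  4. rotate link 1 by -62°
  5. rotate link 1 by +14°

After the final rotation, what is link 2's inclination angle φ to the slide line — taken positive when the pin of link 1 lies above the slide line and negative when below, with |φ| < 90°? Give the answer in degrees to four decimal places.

geometry: r = 17 mm, L = 226 mm, e = 20 mm; θ starts at 0°
rotate link 1 by -58°: θ ← 0° -58° = -58°
rotate link 1 by -21°: θ ← -58° -21° = -79°
rotate link 1 by -62°: θ ← -79° -62° = -141°
rotate link 1 by +14°: θ ← -141° +14° = -127°
h = r sin θ − e = -13.576804 − 20 = -33.576804
sin φ = h / L = -33.576804 / 226 = -0.14856993
φ = arcsin(-0.14856993) = -8.544061°

-8.5441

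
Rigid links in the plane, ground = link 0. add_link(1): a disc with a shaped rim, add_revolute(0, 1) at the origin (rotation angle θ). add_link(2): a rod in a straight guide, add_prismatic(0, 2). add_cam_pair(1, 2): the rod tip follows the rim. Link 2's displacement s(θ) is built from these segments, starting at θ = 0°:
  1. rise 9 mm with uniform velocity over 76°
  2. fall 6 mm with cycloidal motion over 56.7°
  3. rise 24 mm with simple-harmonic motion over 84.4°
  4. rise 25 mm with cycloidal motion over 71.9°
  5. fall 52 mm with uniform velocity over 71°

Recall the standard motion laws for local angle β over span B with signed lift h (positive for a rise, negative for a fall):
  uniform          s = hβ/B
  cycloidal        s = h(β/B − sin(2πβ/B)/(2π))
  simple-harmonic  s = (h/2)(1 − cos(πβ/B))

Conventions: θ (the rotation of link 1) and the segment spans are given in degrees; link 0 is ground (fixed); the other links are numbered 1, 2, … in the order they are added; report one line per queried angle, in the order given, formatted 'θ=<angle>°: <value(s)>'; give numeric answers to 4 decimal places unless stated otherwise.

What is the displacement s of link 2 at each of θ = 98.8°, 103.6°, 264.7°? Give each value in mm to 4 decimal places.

segment 1 (0° to 76°, uniform, h = 9) is passed completely: s = 0.0000 + (9) = 9.0000
θ = 98.8° falls in segment 2 (76° to 132.7°, cycloidal, h = -6): β = 98.8 − 76 = 22.8°, B = 56.7°; Δs = -6·(0.4021 − sin(2π·0.4021)/(2π)) = -1.8617; s = 9.0000 − 1.8617 = 7.1383
θ = 103.6° falls in segment 2 (76° to 132.7°, cycloidal, h = -6): β = 103.6 − 76 = 27.6°, B = 56.7°; Δs = -6·(0.4868 − sin(2π·0.4868)/(2π)) = -2.8414; s = 9.0000 − 2.8414 = 6.1586
segment 2 (76° to 132.7°, cycloidal, h = -6) is passed completely: s = 9.0000 + (-6) = 3.0000
segment 3 (132.7° to 217.1°, simple-harmonic, h = 24) is passed completely: s = 3.0000 + (24) = 27.0000
θ = 264.7° falls in segment 4 (217.1° to 289°, cycloidal, h = 25): β = 264.7 − 217.1 = 47.6°, B = 71.9°; Δs = 25·(0.6620 − sin(2π·0.6620)/(2π)) = 19.9372; s = 27.0000 + 19.9372 = 46.9372

θ=98.8°: 7.1383
θ=103.6°: 6.1586
θ=264.7°: 46.9372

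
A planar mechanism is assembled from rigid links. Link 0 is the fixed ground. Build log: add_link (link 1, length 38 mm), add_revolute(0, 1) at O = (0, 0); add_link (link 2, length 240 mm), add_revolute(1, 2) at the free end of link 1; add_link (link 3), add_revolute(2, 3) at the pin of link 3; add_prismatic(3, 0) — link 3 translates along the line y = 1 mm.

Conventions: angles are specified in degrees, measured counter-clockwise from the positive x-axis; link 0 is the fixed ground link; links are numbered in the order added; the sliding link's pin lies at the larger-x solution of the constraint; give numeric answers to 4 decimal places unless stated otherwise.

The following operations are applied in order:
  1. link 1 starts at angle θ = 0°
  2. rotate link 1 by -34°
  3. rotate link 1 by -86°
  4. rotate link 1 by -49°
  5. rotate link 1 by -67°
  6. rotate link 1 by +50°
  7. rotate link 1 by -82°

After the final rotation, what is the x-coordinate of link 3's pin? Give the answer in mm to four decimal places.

geometry: r = 38 mm, L = 240 mm, e = 1 mm; θ starts at 0°
rotate link 1 by -34°: θ ← 0° -34° = -34°
rotate link 1 by -86°: θ ← -34° -86° = -120°
rotate link 1 by -49°: θ ← -120° -49° = -169°
rotate link 1 by -67°: θ ← -169° -67° = -236°
rotate link 1 by +50°: θ ← -236° +50° = -186°
rotate link 1 by -82°: θ ← -186° -82° = -268°
crank pin P = (r cos θ, r sin θ) = (-1.326181, 37.976851)
h = r sin θ − e = 37.976851 − 1 = 36.976851
x = r cos θ + √(L² − h²) = -1.326181 + 237.134376 = 235.808195

235.8082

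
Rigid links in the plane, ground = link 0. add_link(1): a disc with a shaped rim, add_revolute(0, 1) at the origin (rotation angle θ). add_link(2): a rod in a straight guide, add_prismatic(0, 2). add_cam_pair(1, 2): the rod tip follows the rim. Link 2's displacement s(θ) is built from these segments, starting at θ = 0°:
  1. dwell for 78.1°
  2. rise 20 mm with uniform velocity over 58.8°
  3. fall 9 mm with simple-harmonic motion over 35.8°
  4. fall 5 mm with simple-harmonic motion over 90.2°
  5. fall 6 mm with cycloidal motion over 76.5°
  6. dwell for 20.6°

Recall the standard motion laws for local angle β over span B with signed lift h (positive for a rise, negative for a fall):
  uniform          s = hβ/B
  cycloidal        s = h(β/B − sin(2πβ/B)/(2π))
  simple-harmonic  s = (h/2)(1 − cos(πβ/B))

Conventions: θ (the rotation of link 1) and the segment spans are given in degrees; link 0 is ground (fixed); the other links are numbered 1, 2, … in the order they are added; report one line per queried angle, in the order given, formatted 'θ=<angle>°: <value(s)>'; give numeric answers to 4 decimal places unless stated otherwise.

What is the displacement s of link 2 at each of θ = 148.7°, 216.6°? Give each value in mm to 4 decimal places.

segment 1 (0° to 78.1°, dwell): s unchanged at 0.0000
segment 2 (78.1° to 136.9°, uniform, h = 20) is passed completely: s = 0.0000 + (20) = 20.0000
θ = 148.7° falls in segment 3 (136.9° to 172.7°, simple-harmonic, h = -9): β = 148.7 − 136.9 = 11.8°, B = 35.8°; Δs = -9/2·(1 − cos(π·0.3296)) = -2.2046; s = 20.0000 − 2.2046 = 17.7954
segment 3 (136.9° to 172.7°, simple-harmonic, h = -9) is passed completely: s = 20.0000 + (-9) = 11.0000
θ = 216.6° falls in segment 4 (172.7° to 262.9°, simple-harmonic, h = -5): β = 216.6 − 172.7 = 43.9°, B = 90.2°; Δs = -5/2·(1 − cos(π·0.4867)) = -2.3955; s = 11.0000 − 2.3955 = 8.6045

θ=148.7°: 17.7954
θ=216.6°: 8.6045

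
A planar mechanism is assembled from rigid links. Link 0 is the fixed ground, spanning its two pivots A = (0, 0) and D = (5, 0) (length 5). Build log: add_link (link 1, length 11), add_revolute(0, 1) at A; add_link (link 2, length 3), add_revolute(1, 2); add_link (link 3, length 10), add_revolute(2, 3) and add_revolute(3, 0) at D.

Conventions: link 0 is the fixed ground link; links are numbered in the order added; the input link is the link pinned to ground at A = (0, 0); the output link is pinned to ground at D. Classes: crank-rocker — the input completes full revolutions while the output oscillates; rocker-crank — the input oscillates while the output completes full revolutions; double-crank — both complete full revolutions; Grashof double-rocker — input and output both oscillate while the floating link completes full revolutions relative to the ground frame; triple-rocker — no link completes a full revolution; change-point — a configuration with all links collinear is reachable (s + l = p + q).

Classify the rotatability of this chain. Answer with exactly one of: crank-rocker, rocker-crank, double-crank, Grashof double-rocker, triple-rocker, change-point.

lengths: ground=5, input=11, coupler=3, output=10
sorted: s=3 (shortest), l=11 (longest), p+q=15
s + l = 14 vs p + q = 15
s + l < p + q (Grashof) with shortest = coupler link → Grashof double-rocker

Grashof double-rocker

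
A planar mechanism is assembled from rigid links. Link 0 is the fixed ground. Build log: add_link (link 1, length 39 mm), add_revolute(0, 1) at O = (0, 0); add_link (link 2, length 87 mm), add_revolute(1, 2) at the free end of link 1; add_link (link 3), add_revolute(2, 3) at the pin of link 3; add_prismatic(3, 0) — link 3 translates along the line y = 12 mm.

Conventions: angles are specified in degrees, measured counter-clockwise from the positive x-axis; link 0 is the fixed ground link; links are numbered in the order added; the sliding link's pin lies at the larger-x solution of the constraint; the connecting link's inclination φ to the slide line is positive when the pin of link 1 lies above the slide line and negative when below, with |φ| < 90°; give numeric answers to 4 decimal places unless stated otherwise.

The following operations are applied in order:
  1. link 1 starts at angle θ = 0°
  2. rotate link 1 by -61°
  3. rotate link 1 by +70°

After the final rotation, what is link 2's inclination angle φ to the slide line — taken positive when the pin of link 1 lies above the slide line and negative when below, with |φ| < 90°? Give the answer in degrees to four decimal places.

geometry: r = 39 mm, L = 87 mm, e = 12 mm; θ starts at 0°
rotate link 1 by -61°: θ ← 0° -61° = -61°
rotate link 1 by +70°: θ ← -61° +70° = 9°
h = r sin θ − e = 6.100944 − 12 = -5.899056
sin φ = h / L = -5.899056 / 87 = -0.06780524
φ = arcsin(-0.06780524) = -3.887937°

-3.8879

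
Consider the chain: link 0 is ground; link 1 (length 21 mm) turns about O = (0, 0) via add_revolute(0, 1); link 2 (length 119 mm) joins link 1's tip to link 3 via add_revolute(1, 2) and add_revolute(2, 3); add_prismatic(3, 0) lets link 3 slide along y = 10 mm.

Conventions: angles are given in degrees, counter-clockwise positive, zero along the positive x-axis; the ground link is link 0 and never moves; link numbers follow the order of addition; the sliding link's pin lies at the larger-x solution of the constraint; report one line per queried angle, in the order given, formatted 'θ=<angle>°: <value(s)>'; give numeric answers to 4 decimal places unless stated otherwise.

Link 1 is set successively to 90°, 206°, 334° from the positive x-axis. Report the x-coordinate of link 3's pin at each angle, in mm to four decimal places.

geometry: r = 21 mm, L = 119 mm, e = 10 mm
θ=90°: crank pin P = (r cos θ, r sin θ) = (0.000000, 21.000000)
θ=90°: h = r sin θ − e = 21.000000 − 10 = 11.000000
θ=90°: x = r cos θ + √(L² − h²) = 0.000000 + 118.490506 = 118.490506
θ=206°: crank pin P = (r cos θ, r sin θ) = (-18.874675, -9.205794)
θ=206°: h = r sin θ − e = -9.205794 − 10 = -19.205794
θ=206°: x = r cos θ + √(L² − h²) = -18.874675 + 117.439931 = 98.565256
θ=334°: crank pin P = (r cos θ, r sin θ) = (18.874675, -9.205794)
θ=334°: h = r sin θ − e = -9.205794 − 10 = -19.205794
θ=334°: x = r cos θ + √(L² − h²) = 18.874675 + 117.439931 = 136.314606

θ=90°: 118.4905
θ=206°: 98.5653
θ=334°: 136.3146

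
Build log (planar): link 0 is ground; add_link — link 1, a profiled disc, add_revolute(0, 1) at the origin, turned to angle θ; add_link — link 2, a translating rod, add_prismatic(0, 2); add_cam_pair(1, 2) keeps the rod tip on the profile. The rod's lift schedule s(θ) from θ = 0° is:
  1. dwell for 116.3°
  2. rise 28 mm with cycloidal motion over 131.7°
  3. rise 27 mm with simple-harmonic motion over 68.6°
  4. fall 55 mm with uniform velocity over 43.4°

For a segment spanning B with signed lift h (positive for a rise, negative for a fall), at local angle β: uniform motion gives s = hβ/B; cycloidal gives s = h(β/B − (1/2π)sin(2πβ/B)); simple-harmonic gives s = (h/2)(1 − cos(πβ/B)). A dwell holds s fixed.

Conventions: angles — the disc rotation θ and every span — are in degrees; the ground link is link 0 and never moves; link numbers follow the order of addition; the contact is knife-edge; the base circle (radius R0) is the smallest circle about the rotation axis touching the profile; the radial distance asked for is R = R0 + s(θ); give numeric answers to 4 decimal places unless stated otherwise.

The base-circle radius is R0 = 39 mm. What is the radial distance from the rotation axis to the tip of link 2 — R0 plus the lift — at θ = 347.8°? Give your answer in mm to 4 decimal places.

seg 1 [0°–116.3°] dwell: s stays 0.0000
seg 2 [116.3°–248°] cycloidal, h=28: full span → s += 28 → s = 28.0000
seg 3 [248°–316.6°] simple-harmonic, h=27: full span → s += 27 → s = 55.0000
seg 4 [316.6°–360°] uniform, h=-55: θ=347.8° here. β=31.2, B=43.4. -55·31.2/43.4 = -39.5392 → s = 15.4608
R = R0 + s = 39 + 15.4608 = 54.4608

54.4608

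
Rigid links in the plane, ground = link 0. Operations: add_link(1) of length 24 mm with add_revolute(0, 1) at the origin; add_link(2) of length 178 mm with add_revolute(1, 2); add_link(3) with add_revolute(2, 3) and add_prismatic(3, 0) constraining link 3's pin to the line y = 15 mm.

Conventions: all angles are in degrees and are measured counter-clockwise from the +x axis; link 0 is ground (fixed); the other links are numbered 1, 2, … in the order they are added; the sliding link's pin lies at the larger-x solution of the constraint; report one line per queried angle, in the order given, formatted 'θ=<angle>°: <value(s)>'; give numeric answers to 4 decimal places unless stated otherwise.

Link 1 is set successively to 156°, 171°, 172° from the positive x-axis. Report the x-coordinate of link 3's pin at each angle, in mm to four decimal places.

geometry: r = 24 mm, L = 178 mm, e = 15 mm
θ=156°: crank pin P = (r cos θ, r sin θ) = (-21.925091, 9.761679)
θ=156°: h = r sin θ − e = 9.761679 − 15 = -5.238321
θ=156°: x = r cos θ + √(L² − h²) = -21.925091 + 177.922905 = 155.997814
θ=171°: crank pin P = (r cos θ, r sin θ) = (-23.704520, 3.754427)
θ=171°: h = r sin θ − e = 3.754427 − 15 = -11.245573
θ=171°: x = r cos θ + √(L² − h²) = -23.704520 + 177.644412 = 153.939892
θ=172°: crank pin P = (r cos θ, r sin θ) = (-23.766434, 3.340154)
θ=172°: h = r sin θ − e = 3.340154 − 15 = -11.659846
θ=172°: x = r cos θ + √(L² − h²) = -23.766434 + 177.617702 = 153.851268

θ=156°: 155.9978
θ=171°: 153.9399
θ=172°: 153.8513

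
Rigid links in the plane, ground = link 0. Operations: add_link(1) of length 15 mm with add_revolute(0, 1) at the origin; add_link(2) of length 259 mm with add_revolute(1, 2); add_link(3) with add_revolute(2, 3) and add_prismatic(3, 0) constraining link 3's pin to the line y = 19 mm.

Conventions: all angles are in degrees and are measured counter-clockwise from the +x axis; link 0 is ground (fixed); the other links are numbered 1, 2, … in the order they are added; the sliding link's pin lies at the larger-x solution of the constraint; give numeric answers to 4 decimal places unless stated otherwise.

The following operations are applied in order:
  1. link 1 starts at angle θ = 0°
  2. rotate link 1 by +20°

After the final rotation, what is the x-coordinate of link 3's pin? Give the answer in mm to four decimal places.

geometry: r = 15 mm, L = 259 mm, e = 19 mm; θ starts at 0°
rotate link 1 by +20°: θ ← 0° +20° = 20°
crank pin P = (r cos θ, r sin θ) = (14.095389, 5.130302)
h = r sin θ − e = 5.130302 − 19 = -13.869698
x = r cos θ + √(L² − h²) = 14.095389 + 258.628366 = 272.723755

272.7238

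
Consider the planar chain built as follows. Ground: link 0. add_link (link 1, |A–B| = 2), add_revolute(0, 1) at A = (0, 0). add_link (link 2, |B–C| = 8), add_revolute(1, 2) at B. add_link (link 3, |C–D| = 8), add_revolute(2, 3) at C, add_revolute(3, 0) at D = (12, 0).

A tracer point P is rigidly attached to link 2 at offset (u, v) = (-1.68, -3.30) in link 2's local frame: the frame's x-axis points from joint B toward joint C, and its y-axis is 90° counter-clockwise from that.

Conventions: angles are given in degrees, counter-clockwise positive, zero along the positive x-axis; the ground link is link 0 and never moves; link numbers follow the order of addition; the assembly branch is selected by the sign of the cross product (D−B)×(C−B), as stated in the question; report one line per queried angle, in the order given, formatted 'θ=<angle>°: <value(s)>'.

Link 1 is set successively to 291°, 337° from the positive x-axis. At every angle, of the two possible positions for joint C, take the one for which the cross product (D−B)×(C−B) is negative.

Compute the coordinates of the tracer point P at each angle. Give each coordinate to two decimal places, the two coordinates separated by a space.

A=(0,0), D=(12.00,0)
θ=291°: B = A + 2.00·(cos291°, sin291°) = (0.7167, -1.8672)
θ=291°: |BD| = 11.4367
θ=291°: circle(B,8.00) ∩ circle(D,8.00): a=5.7184, h=5.5947
θ=291°:   candidates: C₊=(5.4450,4.5860) cross=63.985; C₋=(7.2718,-6.4532) cross=-63.985
θ=291°:   branch - wants cross < 0 → take C=(7.2718,-6.4532) (cross=-63.985)
θ=291°: ex = (C−B)/|BC| = (0.8194,-0.5733); ey = (0.5733,0.8194)
θ=291°: P = B + -1.68·ex + -3.30·ey = (-2.5516,-3.6080)
θ=337°: B = A + 2.00·(cos337°, sin337°) = (1.8410, -0.7815)
θ=337°: |BD| = 10.1890
θ=337°: circle(B,8.00) ∩ circle(D,8.00): a=5.0945, h=6.1681
θ=337°:   candidates: C₊=(6.4474,5.7592) cross=62.847; C₋=(7.3936,-6.5407) cross=-62.847
θ=337°:   branch - wants cross < 0 → take C=(7.3936,-6.5407) (cross=-62.847)
θ=337°: ex = (C−B)/|BC| = (0.6941,-0.7199); ey = (0.7199,0.6941)
θ=337°: P = B + -1.68·ex + -3.30·ey = (-1.7007,-1.8625)

θ=291°: -2.55 -3.61
θ=337°: -1.70 -1.86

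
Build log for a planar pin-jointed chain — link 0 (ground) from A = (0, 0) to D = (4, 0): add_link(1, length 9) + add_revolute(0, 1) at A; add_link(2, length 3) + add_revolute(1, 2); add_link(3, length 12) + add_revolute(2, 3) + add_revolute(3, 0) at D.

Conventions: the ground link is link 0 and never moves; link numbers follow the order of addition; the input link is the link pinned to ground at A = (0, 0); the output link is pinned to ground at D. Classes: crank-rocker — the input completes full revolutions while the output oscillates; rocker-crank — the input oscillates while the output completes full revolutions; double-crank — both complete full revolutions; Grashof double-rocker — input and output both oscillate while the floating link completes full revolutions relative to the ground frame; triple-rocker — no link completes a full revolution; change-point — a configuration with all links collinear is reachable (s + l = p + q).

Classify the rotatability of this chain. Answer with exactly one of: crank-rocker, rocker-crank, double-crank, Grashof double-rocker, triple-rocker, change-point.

lengths: ground=4, input=9, coupler=3, output=12
sorted: s=3 (shortest), l=12 (longest), p+q=13
s + l = 15 vs p + q = 13
s + l > p + q → non-Grashof → no link fully rotates → triple-rocker

triple-rocker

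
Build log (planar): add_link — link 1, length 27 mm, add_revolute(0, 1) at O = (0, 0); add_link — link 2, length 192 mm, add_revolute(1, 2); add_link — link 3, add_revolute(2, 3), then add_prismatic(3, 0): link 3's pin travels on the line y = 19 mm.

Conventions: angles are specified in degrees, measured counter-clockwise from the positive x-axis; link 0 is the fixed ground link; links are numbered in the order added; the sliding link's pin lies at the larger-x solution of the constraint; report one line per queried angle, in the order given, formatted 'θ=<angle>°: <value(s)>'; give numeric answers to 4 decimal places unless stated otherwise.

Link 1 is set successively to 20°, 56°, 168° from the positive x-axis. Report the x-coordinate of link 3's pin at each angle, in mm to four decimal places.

geometry: r = 27 mm, L = 192 mm, e = 19 mm
θ=20°: crank pin P = (r cos θ, r sin θ) = (25.371701, 9.234544)
θ=20°: h = r sin θ − e = 9.234544 − 19 = -9.765456
θ=20°: x = r cos θ + √(L² − h²) = 25.371701 + 191.751495 = 217.123196
θ=56°: crank pin P = (r cos θ, r sin θ) = (15.098208, 22.384014)
θ=56°: h = r sin θ − e = 22.384014 − 19 = 3.384014
θ=56°: x = r cos θ + √(L² − h²) = 15.098208 + 191.970176 = 207.068384
θ=168°: crank pin P = (r cos θ, r sin θ) = (-26.409985, 5.613616)
θ=168°: h = r sin θ − e = 5.613616 − 19 = -13.386384
θ=168°: x = r cos θ + √(L² − h²) = -26.409985 + 191.532777 = 165.122792

θ=20°: 217.1232
θ=56°: 207.0684
θ=168°: 165.1228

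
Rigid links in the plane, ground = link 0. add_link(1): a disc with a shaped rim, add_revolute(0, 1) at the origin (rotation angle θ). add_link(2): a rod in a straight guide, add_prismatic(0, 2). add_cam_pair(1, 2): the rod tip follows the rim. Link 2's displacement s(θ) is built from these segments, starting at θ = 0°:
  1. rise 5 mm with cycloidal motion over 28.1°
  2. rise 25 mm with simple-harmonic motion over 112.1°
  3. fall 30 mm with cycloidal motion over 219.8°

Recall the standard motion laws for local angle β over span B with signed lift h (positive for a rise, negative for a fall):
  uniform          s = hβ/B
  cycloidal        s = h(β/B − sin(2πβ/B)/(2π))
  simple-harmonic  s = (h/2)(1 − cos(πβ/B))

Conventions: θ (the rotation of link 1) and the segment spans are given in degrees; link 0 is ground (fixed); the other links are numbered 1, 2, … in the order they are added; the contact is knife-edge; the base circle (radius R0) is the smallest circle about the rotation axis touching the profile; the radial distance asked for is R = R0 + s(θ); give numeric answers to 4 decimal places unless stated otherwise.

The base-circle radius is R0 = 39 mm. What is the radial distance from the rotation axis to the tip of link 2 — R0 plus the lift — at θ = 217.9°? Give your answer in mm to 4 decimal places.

segment 1 (0° to 28.1°, cycloidal, h = 5) is passed completely: s = 0.0000 + (5) = 5.0000
segment 2 (28.1° to 140.2°, simple-harmonic, h = 25) is passed completely: s = 5.0000 + (25) = 30.0000
θ = 217.9° falls in segment 3 (140.2° to 360°, cycloidal, h = -30): β = 217.9 − 140.2 = 77.7°, B = 219.8°; Δs = -30·(0.3535 − sin(2π·0.3535)/(2π)) = -6.8050; s = 30.0000 − 6.8050 = 23.1950
R = R0 + s = 39 + 23.1950 = 62.1950

62.1950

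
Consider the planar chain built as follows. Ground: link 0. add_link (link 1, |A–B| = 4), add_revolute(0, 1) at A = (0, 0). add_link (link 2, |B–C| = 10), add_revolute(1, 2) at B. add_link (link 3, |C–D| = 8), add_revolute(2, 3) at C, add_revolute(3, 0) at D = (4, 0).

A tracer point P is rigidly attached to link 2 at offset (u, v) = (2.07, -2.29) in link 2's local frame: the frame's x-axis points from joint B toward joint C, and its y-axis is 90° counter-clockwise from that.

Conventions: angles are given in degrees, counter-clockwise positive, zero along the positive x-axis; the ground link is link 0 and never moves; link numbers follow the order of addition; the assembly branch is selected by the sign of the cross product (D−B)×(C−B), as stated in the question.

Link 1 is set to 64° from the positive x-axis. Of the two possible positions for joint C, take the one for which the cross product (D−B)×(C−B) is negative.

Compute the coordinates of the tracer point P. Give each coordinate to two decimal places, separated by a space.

A=(0,0), D=(4.00,0)
B = A + 4.00·(cos64°, sin64°) = (1.7535, 3.5952)
|BD| = 4.2394
circle(B,10.00) ∩ circle(D,8.00): a=6.3656, h=7.7123
  candidates: C₊=(11.6671,2.2837) cross=32.695; C₋=(-1.4136,-5.8900) cross=-32.695
  branch - wants cross < 0 → take C=(-1.4136,-5.8900) (cross=-32.695)
ex = (C−B)/|BC| = (-0.3167,-0.9485); ey = (0.9485,-0.3167)
P = B + 2.07·ex + -2.29·ey = (-1.0742,2.3570)

-1.07 2.36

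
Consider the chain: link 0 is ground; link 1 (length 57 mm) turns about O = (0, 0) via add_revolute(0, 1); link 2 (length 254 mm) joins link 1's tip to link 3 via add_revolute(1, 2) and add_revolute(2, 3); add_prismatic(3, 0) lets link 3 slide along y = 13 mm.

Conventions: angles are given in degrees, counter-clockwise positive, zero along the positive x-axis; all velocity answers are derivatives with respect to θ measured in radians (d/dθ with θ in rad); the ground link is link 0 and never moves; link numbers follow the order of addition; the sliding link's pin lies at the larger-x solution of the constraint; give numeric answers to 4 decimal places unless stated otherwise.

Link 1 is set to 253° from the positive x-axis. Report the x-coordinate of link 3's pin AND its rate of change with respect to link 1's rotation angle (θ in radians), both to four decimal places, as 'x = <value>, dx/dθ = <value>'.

geometry: r = 57 mm, L = 254 mm, e = 13 mm
crank pin P = (r cos θ, r sin θ) = (-16.665187, -54.509371)
h = r sin θ − e = -54.509371 − 13 = -67.509371
x = r cos θ + √(L² − h²) = -16.665187 + 244.864217 = 228.199030
dx/dθ = −r sin θ − h·r cos θ/√(L² − h²) (θ in radians; h = -67.509371) = 49.914758

x = 228.1990, dx/dθ = 49.9148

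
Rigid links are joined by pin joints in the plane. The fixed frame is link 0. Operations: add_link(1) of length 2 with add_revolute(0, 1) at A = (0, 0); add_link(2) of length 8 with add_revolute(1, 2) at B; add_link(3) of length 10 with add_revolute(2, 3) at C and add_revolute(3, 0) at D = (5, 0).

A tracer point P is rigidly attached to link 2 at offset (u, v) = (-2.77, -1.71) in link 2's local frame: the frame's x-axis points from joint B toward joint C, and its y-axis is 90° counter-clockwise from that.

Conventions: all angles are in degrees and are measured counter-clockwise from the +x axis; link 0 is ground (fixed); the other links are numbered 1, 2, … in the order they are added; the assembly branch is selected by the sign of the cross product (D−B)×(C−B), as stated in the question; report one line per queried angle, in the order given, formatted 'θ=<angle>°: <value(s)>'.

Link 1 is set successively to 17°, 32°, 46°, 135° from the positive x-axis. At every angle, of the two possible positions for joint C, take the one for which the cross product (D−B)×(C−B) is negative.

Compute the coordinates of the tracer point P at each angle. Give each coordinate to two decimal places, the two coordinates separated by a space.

A=(0,0), D=(5.00,0)
θ=17°: B = A + 2.00·(cos17°, sin17°) = (1.9126, 0.5847)
θ=17°: |BD| = 3.1423
θ=17°: circle(B,8.00) ∩ circle(D,10.00): a=-4.1572, h=6.8350
θ=17°:   candidates: C₊=(-0.9000,8.0740) cross=21.478; C₋=(-3.4439,-5.3573) cross=-21.478
θ=17°:   branch - wants cross < 0 → take C=(-3.4439,-5.3573) (cross=-21.478)
θ=17°: ex = (C−B)/|BC| = (-0.6696,-0.7428); ey = (0.7428,-0.6696)
θ=17°: P = B + -2.77·ex + -1.71·ey = (2.4972,3.7871)
θ=32°: B = A + 2.00·(cos32°, sin32°) = (1.6961, 1.0598)
θ=32°: |BD| = 3.4697
θ=32°: circle(B,8.00) ∩ circle(D,10.00): a=-3.4529, h=7.2165
θ=32°:   candidates: C₊=(0.6126,8.9861) cross=25.039; C₋=(-3.7960,-4.7571) cross=-25.039
θ=32°:   branch - wants cross < 0 → take C=(-3.7960,-4.7571) (cross=-25.039)
θ=32°: ex = (C−B)/|BC| = (-0.6865,-0.7271); ey = (0.7271,-0.6865)
θ=32°: P = B + -2.77·ex + -1.71·ey = (2.3544,4.2479)
θ=46°: B = A + 2.00·(cos46°, sin46°) = (1.3893, 1.4387)
θ=46°: |BD| = 3.8868
θ=46°: circle(B,8.00) ∩ circle(D,10.00): a=-2.6877, h=7.5350
θ=46°:   candidates: C₊=(1.6816,9.4333) cross=29.287; C₋=(-3.8966,-4.5662) cross=-29.287
θ=46°:   branch - wants cross < 0 → take C=(-3.8966,-4.5662) (cross=-29.287)
θ=46°: ex = (C−B)/|BC| = (-0.6607,-0.7506); ey = (0.7506,-0.6607)
θ=46°: P = B + -2.77·ex + -1.71·ey = (1.9360,4.6477)
θ=135°: B = A + 2.00·(cos135°, sin135°) = (-1.4142, 1.4142)
θ=135°: |BD| = 6.5683
θ=135°: circle(B,8.00) ∩ circle(D,10.00): a=0.5437, h=7.9815
θ=135°:   candidates: C₊=(0.8352,9.0915) cross=52.425; C₋=(-2.6018,-6.4972) cross=-52.425
θ=135°:   branch - wants cross < 0 → take C=(-2.6018,-6.4972) (cross=-52.425)
θ=135°: ex = (C−B)/|BC| = (-0.1484,-0.9889); ey = (0.9889,-0.1484)
θ=135°: P = B + -2.77·ex + -1.71·ey = (-2.6941,4.4074)

θ=17°: 2.50 3.79
θ=32°: 2.35 4.25
θ=46°: 1.94 4.65
θ=135°: -2.69 4.41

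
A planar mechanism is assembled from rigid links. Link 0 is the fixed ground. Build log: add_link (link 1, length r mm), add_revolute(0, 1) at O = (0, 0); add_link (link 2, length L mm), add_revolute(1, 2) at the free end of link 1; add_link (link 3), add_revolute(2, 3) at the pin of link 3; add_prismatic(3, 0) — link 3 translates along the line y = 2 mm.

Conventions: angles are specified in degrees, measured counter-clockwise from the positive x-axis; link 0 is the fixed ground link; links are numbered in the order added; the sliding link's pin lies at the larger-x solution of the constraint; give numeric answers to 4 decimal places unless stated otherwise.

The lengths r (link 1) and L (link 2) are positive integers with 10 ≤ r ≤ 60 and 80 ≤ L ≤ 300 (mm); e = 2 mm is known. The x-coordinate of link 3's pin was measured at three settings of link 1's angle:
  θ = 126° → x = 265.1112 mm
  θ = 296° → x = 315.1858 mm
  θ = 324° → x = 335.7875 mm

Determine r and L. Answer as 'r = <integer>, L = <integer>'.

constraint per measurement: (x − r cos θ)² + (r sin θ − e)² = L²
subtracting the θ₁ and θ₂ equations cancels the r² and L² terms:
r = (x₁² − x₂²) / (2[(x₁cos θ₁ + e sin θ₁) − (x₂cos θ₂ + e sin θ₂)]) = 50.0000 → r = 50
L² = (x₁ − r cos θ₁)² + (r sin θ₁ − e)² = 88208.9903 → L = 297.0000 → L = 297
check at θ₃=324°: x = 335.7875 (printed 335.7875) ✓

r = 50, L = 297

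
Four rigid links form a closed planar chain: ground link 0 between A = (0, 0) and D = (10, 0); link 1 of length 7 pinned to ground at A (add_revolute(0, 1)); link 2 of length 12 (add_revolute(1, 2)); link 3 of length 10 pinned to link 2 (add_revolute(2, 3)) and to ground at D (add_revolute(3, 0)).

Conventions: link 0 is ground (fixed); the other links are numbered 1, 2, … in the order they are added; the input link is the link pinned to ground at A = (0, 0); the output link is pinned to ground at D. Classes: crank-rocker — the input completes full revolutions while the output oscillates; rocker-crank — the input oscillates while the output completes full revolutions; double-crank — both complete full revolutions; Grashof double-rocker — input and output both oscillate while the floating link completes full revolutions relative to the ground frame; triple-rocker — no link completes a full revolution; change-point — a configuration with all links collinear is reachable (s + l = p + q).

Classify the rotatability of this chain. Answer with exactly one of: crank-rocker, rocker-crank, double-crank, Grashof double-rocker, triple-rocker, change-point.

lengths: ground=10, input=7, coupler=12, output=10
sorted: s=7 (shortest), l=12 (longest), p+q=20
s + l = 19 vs p + q = 20
s + l < p + q (Grashof) with shortest = input link → crank-rocker

crank-rocker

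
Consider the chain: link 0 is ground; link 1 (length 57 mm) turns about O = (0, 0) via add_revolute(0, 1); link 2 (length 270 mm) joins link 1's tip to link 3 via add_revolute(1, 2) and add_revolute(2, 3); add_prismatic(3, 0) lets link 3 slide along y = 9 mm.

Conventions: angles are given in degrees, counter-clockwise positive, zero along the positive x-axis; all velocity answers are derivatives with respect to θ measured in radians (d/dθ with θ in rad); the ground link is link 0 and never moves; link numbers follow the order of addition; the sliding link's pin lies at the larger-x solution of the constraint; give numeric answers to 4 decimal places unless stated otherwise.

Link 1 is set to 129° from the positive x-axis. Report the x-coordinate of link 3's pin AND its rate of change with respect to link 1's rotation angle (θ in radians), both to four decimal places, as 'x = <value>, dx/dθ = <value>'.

geometry: r = 57 mm, L = 270 mm, e = 9 mm
crank pin P = (r cos θ, r sin θ) = (-35.871262, 44.297320)
h = r sin θ − e = 44.297320 − 9 = 35.297320
x = r cos θ + √(L² − h²) = -35.871262 + 267.682833 = 231.811571
dx/dθ = −r sin θ − h·r cos θ/√(L² − h²) (θ in radians; h = 35.297320) = -39.567247

x = 231.8116, dx/dθ = -39.5672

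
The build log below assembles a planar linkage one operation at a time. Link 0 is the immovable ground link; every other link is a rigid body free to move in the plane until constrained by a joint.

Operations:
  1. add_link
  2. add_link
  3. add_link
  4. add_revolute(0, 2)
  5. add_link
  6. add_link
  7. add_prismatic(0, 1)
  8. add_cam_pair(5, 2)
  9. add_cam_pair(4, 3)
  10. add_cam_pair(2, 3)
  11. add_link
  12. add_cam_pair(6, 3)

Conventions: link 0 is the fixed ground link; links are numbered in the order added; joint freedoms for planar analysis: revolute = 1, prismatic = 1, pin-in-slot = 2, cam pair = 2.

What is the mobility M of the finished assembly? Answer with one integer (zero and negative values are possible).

ground; <1,0,0>
#1 <2,0,0>
#2 <3,0,0>
#3 <4,0,0>
R:0↔2 J1 <4,1,0>
#4 <5,1,0>
#5 <6,1,0>
P:0↔1 J1 <6,2,0>
C:5↔2 J2 <6,2,1>
C:4↔3 J2 <6,2,2>
C:2↔3 J2 <6,2,3>
#6 <7,2,3>
C:6↔3 J2 <7,2,4>
3×6 − 2×2 − 1×4 = 10

M = 10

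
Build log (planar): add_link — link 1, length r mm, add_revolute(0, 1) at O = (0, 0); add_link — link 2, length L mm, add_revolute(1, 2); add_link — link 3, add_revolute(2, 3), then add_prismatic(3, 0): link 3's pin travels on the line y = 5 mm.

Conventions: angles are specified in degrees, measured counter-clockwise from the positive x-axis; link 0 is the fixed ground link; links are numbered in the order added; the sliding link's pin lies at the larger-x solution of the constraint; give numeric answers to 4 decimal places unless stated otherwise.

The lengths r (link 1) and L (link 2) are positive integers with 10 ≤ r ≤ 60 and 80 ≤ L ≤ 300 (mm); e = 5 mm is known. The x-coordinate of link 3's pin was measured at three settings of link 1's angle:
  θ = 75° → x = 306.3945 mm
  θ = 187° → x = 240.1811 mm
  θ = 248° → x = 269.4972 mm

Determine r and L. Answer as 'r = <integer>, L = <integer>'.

constraint per measurement: (x − r cos θ)² + (r sin θ − e)² = L²
subtracting the θ₁ and θ₂ equations cancels the r² and L² terms:
r = (x₁² − x₂²) / (2[(x₁cos θ₁ + e sin θ₁) − (x₂cos θ₂ + e sin θ₂)]) = 56.0000 → r = 56
L² = (x₁ − r cos θ₁)² + (r sin θ₁ − e)² = 87615.9892 → L = 296.0000 → L = 296
check at θ₃=248°: x = 269.4972 (printed 269.4972) ✓

r = 56, L = 296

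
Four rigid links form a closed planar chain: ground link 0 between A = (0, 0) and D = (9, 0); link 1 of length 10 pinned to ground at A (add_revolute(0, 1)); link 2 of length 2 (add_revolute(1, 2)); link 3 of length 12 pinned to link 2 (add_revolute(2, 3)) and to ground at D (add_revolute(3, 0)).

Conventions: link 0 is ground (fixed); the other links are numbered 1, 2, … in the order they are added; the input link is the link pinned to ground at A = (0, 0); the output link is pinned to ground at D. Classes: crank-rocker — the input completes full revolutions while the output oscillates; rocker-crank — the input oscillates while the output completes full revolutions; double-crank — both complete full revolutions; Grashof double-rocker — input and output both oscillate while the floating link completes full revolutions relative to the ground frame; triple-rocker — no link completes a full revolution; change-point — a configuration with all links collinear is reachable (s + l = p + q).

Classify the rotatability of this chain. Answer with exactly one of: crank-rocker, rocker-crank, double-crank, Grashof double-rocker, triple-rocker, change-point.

lengths: ground=9, input=10, coupler=2, output=12
sorted: s=2 (shortest), l=12 (longest), p+q=19
s + l = 14 vs p + q = 19
s + l < p + q (Grashof) with shortest = coupler link → Grashof double-rocker

Grashof double-rocker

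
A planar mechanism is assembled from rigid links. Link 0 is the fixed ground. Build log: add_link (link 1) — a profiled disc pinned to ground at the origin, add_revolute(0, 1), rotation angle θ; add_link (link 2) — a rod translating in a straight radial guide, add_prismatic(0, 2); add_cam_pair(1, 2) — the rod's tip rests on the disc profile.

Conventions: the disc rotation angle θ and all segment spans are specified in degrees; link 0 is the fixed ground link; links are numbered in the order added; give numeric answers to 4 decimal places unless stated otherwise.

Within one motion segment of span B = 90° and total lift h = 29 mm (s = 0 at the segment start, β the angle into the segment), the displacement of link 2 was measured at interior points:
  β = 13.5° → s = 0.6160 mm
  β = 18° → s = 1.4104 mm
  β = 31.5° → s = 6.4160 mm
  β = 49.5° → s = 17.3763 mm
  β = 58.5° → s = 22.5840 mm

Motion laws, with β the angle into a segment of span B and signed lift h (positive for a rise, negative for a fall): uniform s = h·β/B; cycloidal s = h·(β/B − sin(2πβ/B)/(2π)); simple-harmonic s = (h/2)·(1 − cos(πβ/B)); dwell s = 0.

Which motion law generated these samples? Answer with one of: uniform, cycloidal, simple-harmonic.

candidates at β/B = r: uniform s = h·r (linear in β); cycloidal s = h·(r − sin(2πr)/(2π)); simple-harmonic s = (h/2)(1 − cos(πr))
β=13.5°: printed 0.6160 | uniform 4.3500, cycloidal 0.6160, simple-harmonic 1.5804
β=18°: printed 1.4104 | uniform 5.8000, cycloidal 1.4104, simple-harmonic 2.7693
β=31.5°: printed 6.4160 | uniform 10.1500, cycloidal 6.4160, simple-harmonic 7.9171
β=49.5°: printed 17.3763 | uniform 15.9500, cycloidal 17.3763, simple-harmonic 16.7683
β=58.5°: printed 22.5840 | uniform 18.8500, cycloidal 22.5840, simple-harmonic 21.0829
only one law matches every sample → cycloidal

cycloidal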